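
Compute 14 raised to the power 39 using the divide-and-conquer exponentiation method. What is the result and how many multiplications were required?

Computing 14^39 by squaring (build up from 14^1; each line after the first costs one multiplication):

14^1 = 14
14^2 = (14^1)^2 = 14^2 = 196
14^4 = (14^2)^2 = 196^2 = 38416
14^8 = (14^4)^2 = 38416^2 = 1475789056
14^9 = 14 * 14^8 = 14 * 1475789056 = 20661046784
14^18 = (14^9)^2 = 20661046784^2 = 426878854210636742656
14^19 = 14 * 14^18 = 14 * 426878854210636742656 = 5976303958948914397184
14^38 = (14^19)^2 = 5976303958948914397184^2 = 35716209009748467500288285041727074107129856
14^39 = 14 * 14^38 = 14 * 35716209009748467500288285041727074107129856 = 500026926136478545004035990584179037499817984

Result: 500026926136478545004035990584179037499817984
Multiplications needed: 8 (8 lines after 14^1)

14^39 = 500026926136478545004035990584179037499817984. Using exponentiation by squaring, this requires 8 multiplications. The key idea: if the exponent is even, square the half-power; if odd, multiply by the base once.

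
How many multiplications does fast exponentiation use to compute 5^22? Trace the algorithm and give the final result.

Computing 5^22 by squaring (build up from 5^1; each line after the first costs one multiplication):

5^1 = 5
5^2 = (5^1)^2 = 5^2 = 25
5^4 = (5^2)^2 = 25^2 = 625
5^5 = 5 * 5^4 = 5 * 625 = 3125
5^10 = (5^5)^2 = 3125^2 = 9765625
5^11 = 5 * 5^10 = 5 * 9765625 = 48828125
5^22 = (5^11)^2 = 48828125^2 = 2384185791015625

Result: 2384185791015625
Multiplications needed: 6 (6 lines after 5^1)

5^22 = 2384185791015625. Using exponentiation by squaring, this requires 6 multiplications. The key idea: if the exponent is even, square the half-power; if odd, multiply by the base once.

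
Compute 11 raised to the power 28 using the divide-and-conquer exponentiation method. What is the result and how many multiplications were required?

Computing 11^28 by squaring (build up from 11^1; each line after the first costs one multiplication):

11^1 = 11
11^2 = (11^1)^2 = 11^2 = 121
11^3 = 11 * 11^2 = 11 * 121 = 1331
11^6 = (11^3)^2 = 1331^2 = 1771561
11^7 = 11 * 11^6 = 11 * 1771561 = 19487171
11^14 = (11^7)^2 = 19487171^2 = 379749833583241
11^28 = (11^14)^2 = 379749833583241^2 = 144209936106499234037676064081

Result: 144209936106499234037676064081
Multiplications needed: 6 (6 lines after 11^1)

11^28 = 144209936106499234037676064081. Using exponentiation by squaring, this requires 6 multiplications. The key idea: if the exponent is even, square the half-power; if odd, multiply by the base once.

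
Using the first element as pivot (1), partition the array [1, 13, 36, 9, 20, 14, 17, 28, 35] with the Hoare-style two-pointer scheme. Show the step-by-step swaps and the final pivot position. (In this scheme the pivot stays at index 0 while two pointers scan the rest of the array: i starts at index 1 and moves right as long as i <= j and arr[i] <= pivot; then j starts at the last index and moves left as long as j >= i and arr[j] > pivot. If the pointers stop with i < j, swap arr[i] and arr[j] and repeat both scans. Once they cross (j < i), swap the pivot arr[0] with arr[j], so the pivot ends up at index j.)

Hoare-style two-pointer partition with pivot = 1:

Initial array: [1, 13, 36, 9, 20, 14, 17, 28, 35]

Pointers start at i = 1, j = 8.
i ends at 1, j ends at 0: the pointers have crossed (j < i), so scanning stops.

j = 0, so swapping arr[0] with arr[j] leaves the pivot at position 0: [1, 13, 36, 9, 20, 14, 17, 28, 35]
Pivot position: 0

After partitioning with pivot 1, the array becomes [1, 13, 36, 9, 20, 14, 17, 28, 35]. The pivot is placed at index 0. All elements to the left of the pivot are <= 1, and all elements to the right are > 1.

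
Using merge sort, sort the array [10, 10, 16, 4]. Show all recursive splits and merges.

Merge sort trace:

Split: [10, 10, 16, 4] -> [10, 10] and [16, 4]
  Split: [10, 10] -> [10] and [10]
  Merge: [10] + [10] -> [10, 10]
  Split: [16, 4] -> [16] and [4]
  Merge: [16] + [4] -> [4, 16]
Merge: [10, 10] + [4, 16] -> [4, 10, 10, 16]

Final sorted array: [4, 10, 10, 16]

The merge sort proceeds by recursively splitting the array and merging sorted halves.
After all merges, the sorted array is [4, 10, 10, 16].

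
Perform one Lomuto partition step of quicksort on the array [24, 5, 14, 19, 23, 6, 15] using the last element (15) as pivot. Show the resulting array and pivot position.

Lomuto partition with pivot = 15:

Initial array: [24, 5, 14, 19, 23, 6, 15]

arr[0]=24 > 15: no swap
arr[1]=5 <= 15: swap with position 0, array becomes [5, 24, 14, 19, 23, 6, 15]
arr[2]=14 <= 15: swap with position 1, array becomes [5, 14, 24, 19, 23, 6, 15]
arr[3]=19 > 15: no swap
arr[4]=23 > 15: no swap
arr[5]=6 <= 15: swap with position 2, array becomes [5, 14, 6, 19, 23, 24, 15]

Place pivot at position 3: [5, 14, 6, 15, 23, 24, 19]
Pivot position: 3

After partitioning with pivot 15, the array becomes [5, 14, 6, 15, 23, 24, 19]. The pivot is placed at index 3. All elements to the left of the pivot are <= 15, and all elements to the right are > 15.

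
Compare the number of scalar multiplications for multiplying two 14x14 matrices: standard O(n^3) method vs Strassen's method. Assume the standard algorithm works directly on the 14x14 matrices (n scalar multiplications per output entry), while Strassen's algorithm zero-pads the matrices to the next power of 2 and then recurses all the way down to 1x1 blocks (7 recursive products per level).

Matrix multiplication for 14x14 matrices:

Strassen's algorithm requires power-of-2 dimensions. Pad 14x14 to 16x16 (next power of 2).

Standard algorithm: 14^3 = 2744 multiplications
Strassen's algorithm: 7^(log2(16)) = 7^4 = 2401 multiplications
Savings: 2744 - 2401 = 343 multiplications

Standard: 2744 multiplications (14^3). Strassen: 2401 multiplications (7^4, after padding to 16x16). Strassen reduces 8 recursive multiplications to 7 at each level.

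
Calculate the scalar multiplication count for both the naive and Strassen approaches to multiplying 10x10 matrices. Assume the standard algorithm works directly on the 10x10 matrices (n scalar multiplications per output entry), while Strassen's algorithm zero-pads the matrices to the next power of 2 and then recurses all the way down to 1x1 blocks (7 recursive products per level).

Matrix multiplication for 10x10 matrices:

Strassen's algorithm requires power-of-2 dimensions. Pad 10x10 to 16x16 (next power of 2).

Standard algorithm: 10^3 = 1000 multiplications
Strassen's algorithm: 7^(log2(16)) = 7^4 = 2401 multiplications
Difference: 1000 - 2401 = -1401 (Strassen uses MORE here due to padding overhead — for small or just-over-power-of-2 n, padding can outweigh the per-level savings)

Standard: 1000 multiplications (10^3). Strassen: 2401 multiplications (7^4, after padding to 16x16). Strassen reduces 8 recursive multiplications to 7 at each level.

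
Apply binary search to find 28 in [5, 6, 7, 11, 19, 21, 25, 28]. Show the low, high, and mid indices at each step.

Binary search for 28 in [5, 6, 7, 11, 19, 21, 25, 28]:

lo=0, hi=7, mid=3, arr[mid]=11 -> 11 < 28, search right half
lo=4, hi=7, mid=5, arr[mid]=21 -> 21 < 28, search right half
lo=6, hi=7, mid=6, arr[mid]=25 -> 25 < 28, search right half
lo=7, hi=7, mid=7, arr[mid]=28 -> Found target at index 7!

Binary search finds 28 at index 7 after 4 comparisons. The search repeatedly halves the search space by comparing with the middle element.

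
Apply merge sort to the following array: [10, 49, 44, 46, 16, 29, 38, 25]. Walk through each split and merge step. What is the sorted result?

Merge sort trace:

Split: [10, 49, 44, 46, 16, 29, 38, 25] -> [10, 49, 44, 46] and [16, 29, 38, 25]
  Split: [10, 49, 44, 46] -> [10, 49] and [44, 46]
    Split: [10, 49] -> [10] and [49]
    Merge: [10] + [49] -> [10, 49]
    Split: [44, 46] -> [44] and [46]
    Merge: [44] + [46] -> [44, 46]
  Merge: [10, 49] + [44, 46] -> [10, 44, 46, 49]
  Split: [16, 29, 38, 25] -> [16, 29] and [38, 25]
    Split: [16, 29] -> [16] and [29]
    Merge: [16] + [29] -> [16, 29]
    Split: [38, 25] -> [38] and [25]
    Merge: [38] + [25] -> [25, 38]
  Merge: [16, 29] + [25, 38] -> [16, 25, 29, 38]
Merge: [10, 44, 46, 49] + [16, 25, 29, 38] -> [10, 16, 25, 29, 38, 44, 46, 49]

Final sorted array: [10, 16, 25, 29, 38, 44, 46, 49]

The merge sort proceeds by recursively splitting the array and merging sorted halves.
After all merges, the sorted array is [10, 16, 25, 29, 38, 44, 46, 49].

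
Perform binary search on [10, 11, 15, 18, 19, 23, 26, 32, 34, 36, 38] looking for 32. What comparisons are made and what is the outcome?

Binary search for 32 in [10, 11, 15, 18, 19, 23, 26, 32, 34, 36, 38]:

lo=0, hi=10, mid=5, arr[mid]=23 -> 23 < 32, search right half
lo=6, hi=10, mid=8, arr[mid]=34 -> 34 > 32, search left half
lo=6, hi=7, mid=6, arr[mid]=26 -> 26 < 32, search right half
lo=7, hi=7, mid=7, arr[mid]=32 -> Found target at index 7!

Binary search finds 32 at index 7 after 4 comparisons. The search repeatedly halves the search space by comparing with the middle element.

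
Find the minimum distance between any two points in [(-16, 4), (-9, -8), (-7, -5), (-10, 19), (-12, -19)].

Computing all pairwise distances among 5 points:

d((-16, 4), (-9, -8)) = 13.8924
d((-16, 4), (-7, -5)) = 12.7279
d((-16, 4), (-10, 19)) = 16.1555
d((-16, 4), (-12, -19)) = 23.3452
d((-9, -8), (-7, -5)) = 3.6056 <-- minimum
d((-9, -8), (-10, 19)) = 27.0185
d((-9, -8), (-12, -19)) = 11.4018
d((-7, -5), (-10, 19)) = 24.1868
d((-7, -5), (-12, -19)) = 14.8661
d((-10, 19), (-12, -19)) = 38.0526

Closest pair: (-9, -8) and (-7, -5) with distance 3.6056

The closest pair is (-9, -8) and (-7, -5) with Euclidean distance 3.6056. For 5 points, brute-force pairwise comparison is shown above. For large n, the divide-and-conquer algorithm (sort by x, recurse on halves, check the dividing strip) achieves O(n log n).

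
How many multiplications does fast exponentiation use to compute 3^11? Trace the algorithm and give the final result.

Computing 3^11 by squaring (build up from 3^1; each line after the first costs one multiplication):

3^1 = 3
3^2 = (3^1)^2 = 3^2 = 9
3^4 = (3^2)^2 = 9^2 = 81
3^5 = 3 * 3^4 = 3 * 81 = 243
3^10 = (3^5)^2 = 243^2 = 59049
3^11 = 3 * 3^10 = 3 * 59049 = 177147

Result: 177147
Multiplications needed: 5 (5 lines after 3^1)

3^11 = 177147. Using exponentiation by squaring, this requires 5 multiplications. The key idea: if the exponent is even, square the half-power; if odd, multiply by the base once.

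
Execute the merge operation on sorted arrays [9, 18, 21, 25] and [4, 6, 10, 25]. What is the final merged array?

Merging process:

Compare 9 vs 4: take 4 from right. Merged: [4]
Compare 9 vs 6: take 6 from right. Merged: [4, 6]
Compare 9 vs 10: take 9 from left. Merged: [4, 6, 9]
Compare 18 vs 10: take 10 from right. Merged: [4, 6, 9, 10]
Compare 18 vs 25: take 18 from left. Merged: [4, 6, 9, 10, 18]
Compare 21 vs 25: take 21 from left. Merged: [4, 6, 9, 10, 18, 21]
Compare 25 vs 25: take 25 from left. Merged: [4, 6, 9, 10, 18, 21, 25]
Append remaining from right: [25]. Merged: [4, 6, 9, 10, 18, 21, 25, 25]

Final merged array: [4, 6, 9, 10, 18, 21, 25, 25]
Total comparisons: 7

The merged array is [4, 6, 9, 10, 18, 21, 25, 25], requiring 7 comparisons. The merge step runs in O(n) time where n is the total number of elements.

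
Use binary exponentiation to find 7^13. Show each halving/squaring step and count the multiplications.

Computing 7^13 by squaring (build up from 7^1; each line after the first costs one multiplication):

7^1 = 7
7^2 = (7^1)^2 = 7^2 = 49
7^3 = 7 * 7^2 = 7 * 49 = 343
7^6 = (7^3)^2 = 343^2 = 117649
7^12 = (7^6)^2 = 117649^2 = 13841287201
7^13 = 7 * 7^12 = 7 * 13841287201 = 96889010407

Result: 96889010407
Multiplications needed: 5 (5 lines after 7^1)

7^13 = 96889010407. Using exponentiation by squaring, this requires 5 multiplications. The key idea: if the exponent is even, square the half-power; if odd, multiply by the base once.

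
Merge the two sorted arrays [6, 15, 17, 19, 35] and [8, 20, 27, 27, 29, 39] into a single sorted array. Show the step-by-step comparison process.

Merging process:

Compare 6 vs 8: take 6 from left. Merged: [6]
Compare 15 vs 8: take 8 from right. Merged: [6, 8]
Compare 15 vs 20: take 15 from left. Merged: [6, 8, 15]
Compare 17 vs 20: take 17 from left. Merged: [6, 8, 15, 17]
Compare 19 vs 20: take 19 from left. Merged: [6, 8, 15, 17, 19]
Compare 35 vs 20: take 20 from right. Merged: [6, 8, 15, 17, 19, 20]
Compare 35 vs 27: take 27 from right. Merged: [6, 8, 15, 17, 19, 20, 27]
Compare 35 vs 27: take 27 from right. Merged: [6, 8, 15, 17, 19, 20, 27, 27]
Compare 35 vs 29: take 29 from right. Merged: [6, 8, 15, 17, 19, 20, 27, 27, 29]
Compare 35 vs 39: take 35 from left. Merged: [6, 8, 15, 17, 19, 20, 27, 27, 29, 35]
Append remaining from right: [39]. Merged: [6, 8, 15, 17, 19, 20, 27, 27, 29, 35, 39]

Final merged array: [6, 8, 15, 17, 19, 20, 27, 27, 29, 35, 39]
Total comparisons: 10

The merged array is [6, 8, 15, 17, 19, 20, 27, 27, 29, 35, 39], requiring 10 comparisons. The merge step runs in O(n) time where n is the total number of elements.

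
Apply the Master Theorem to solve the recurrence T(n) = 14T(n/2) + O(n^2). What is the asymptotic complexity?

Master Theorem for T(n) = 14T(n/2) + O(n^2):

a = 14, b = 2, c = 2
log_b(a) = log_2(14) = 3.8074

Case 1: c = 2 < log_2(14) = 3.8074
T(n) = O(n^(log_2 14))

For T(n) = 14T(n/2) + O(n^2): log_2(14) = 3.8074. This is Case 1 of the Master Theorem (c < log_b(a), work dominated by leaves), giving O(n^(log_2 14)).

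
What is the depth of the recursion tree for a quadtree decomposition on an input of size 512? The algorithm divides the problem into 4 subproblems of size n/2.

For divide and conquer with division factor 2:

Problem sizes at each level:
Level 0: 512
Level 1: 256
Level 2: 128
Level 3: 64
Level 4: 32
Level 5: 16
Level 6: 8
Level 7: 4
Level 8: 2
Level 9: 1

The root is level 0 and the size-1 base case is level 9 (the tree spans levels 0 through 9, i.e. 10 levels counting the root), so the depth is the number of divisions: log_2(512) = 9

The recursion tree depth is log_2(512) = 9. At each level, the problem size is divided by 2, so it takes 9 divisions to reduce to a base case of size 1. The algorithm makes 4 recursive calls at each level.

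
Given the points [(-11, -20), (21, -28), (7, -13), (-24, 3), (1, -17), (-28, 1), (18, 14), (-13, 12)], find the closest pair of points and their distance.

Computing all pairwise distances among 8 points:

d((-11, -20), (21, -28)) = 32.9848
d((-11, -20), (7, -13)) = 19.3132
d((-11, -20), (-24, 3)) = 26.4197
d((-11, -20), (1, -17)) = 12.3693
d((-11, -20), (-28, 1)) = 27.0185
d((-11, -20), (18, 14)) = 44.6878
d((-11, -20), (-13, 12)) = 32.0624
d((21, -28), (7, -13)) = 20.5183
d((21, -28), (-24, 3)) = 54.6443
d((21, -28), (1, -17)) = 22.8254
d((21, -28), (-28, 1)) = 56.9386
d((21, -28), (18, 14)) = 42.107
d((21, -28), (-13, 12)) = 52.4976
d((7, -13), (-24, 3)) = 34.8855
d((7, -13), (1, -17)) = 7.2111
d((7, -13), (-28, 1)) = 37.6962
d((7, -13), (18, 14)) = 29.1548
d((7, -13), (-13, 12)) = 32.0156
d((-24, 3), (1, -17)) = 32.0156
d((-24, 3), (-28, 1)) = 4.4721 <-- minimum
d((-24, 3), (18, 14)) = 43.4166
d((-24, 3), (-13, 12)) = 14.2127
d((1, -17), (-28, 1)) = 34.1321
d((1, -17), (18, 14)) = 35.3553
d((1, -17), (-13, 12)) = 32.2025
d((-28, 1), (18, 14)) = 47.8017
d((-28, 1), (-13, 12)) = 18.6011
d((18, 14), (-13, 12)) = 31.0644

Closest pair: (-24, 3) and (-28, 1) with distance 4.4721

The closest pair is (-24, 3) and (-28, 1) with Euclidean distance 4.4721. For 8 points, brute-force pairwise comparison is shown above. For large n, the divide-and-conquer algorithm (sort by x, recurse on halves, check the dividing strip) achieves O(n log n).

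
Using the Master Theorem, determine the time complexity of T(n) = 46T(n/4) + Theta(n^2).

Master Theorem for T(n) = 46T(n/4) + O(n^2):

a = 46, b = 4, c = 2
log_b(a) = log_4(46) = 2.7618

Case 1: c = 2 < log_4(46) = 2.7618
T(n) = O(n^(log_4 46))

For T(n) = 46T(n/4) + O(n^2): log_4(46) = 2.7618. This is Case 1 of the Master Theorem (c < log_b(a), work dominated by leaves), giving O(n^(log_4 46)).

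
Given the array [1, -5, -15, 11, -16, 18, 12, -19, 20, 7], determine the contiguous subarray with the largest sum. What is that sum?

Using Kadane's algorithm on [1, -5, -15, 11, -16, 18, 12, -19, 20, 7]:

Scanning through the array:
Position 1 (value -5): max_ending_here = -4, max_so_far = 1
Position 2 (value -15): max_ending_here = -15, max_so_far = 1
Position 3 (value 11): max_ending_here = 11, max_so_far = 11
Position 4 (value -16): max_ending_here = -5, max_so_far = 11
Position 5 (value 18): max_ending_here = 18, max_so_far = 18
Position 6 (value 12): max_ending_here = 30, max_so_far = 30
Position 7 (value -19): max_ending_here = 11, max_so_far = 30
Position 8 (value 20): max_ending_here = 31, max_so_far = 31
Position 9 (value 7): max_ending_here = 38, max_so_far = 38

Maximum subarray: [18, 12, -19, 20, 7]
Maximum sum: 38

The maximum subarray is [18, 12, -19, 20, 7] with sum 38. This subarray runs from index 5 to index 9.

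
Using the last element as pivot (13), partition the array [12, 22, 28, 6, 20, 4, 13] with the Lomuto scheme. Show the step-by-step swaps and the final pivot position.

Lomuto partition with pivot = 13:

Initial array: [12, 22, 28, 6, 20, 4, 13]

arr[0]=12 <= 13: swap with position 0, array becomes [12, 22, 28, 6, 20, 4, 13]
arr[1]=22 > 13: no swap
arr[2]=28 > 13: no swap
arr[3]=6 <= 13: swap with position 1, array becomes [12, 6, 28, 22, 20, 4, 13]
arr[4]=20 > 13: no swap
arr[5]=4 <= 13: swap with position 2, array becomes [12, 6, 4, 22, 20, 28, 13]

Place pivot at position 3: [12, 6, 4, 13, 20, 28, 22]
Pivot position: 3

After partitioning with pivot 13, the array becomes [12, 6, 4, 13, 20, 28, 22]. The pivot is placed at index 3. All elements to the left of the pivot are <= 13, and all elements to the right are > 13.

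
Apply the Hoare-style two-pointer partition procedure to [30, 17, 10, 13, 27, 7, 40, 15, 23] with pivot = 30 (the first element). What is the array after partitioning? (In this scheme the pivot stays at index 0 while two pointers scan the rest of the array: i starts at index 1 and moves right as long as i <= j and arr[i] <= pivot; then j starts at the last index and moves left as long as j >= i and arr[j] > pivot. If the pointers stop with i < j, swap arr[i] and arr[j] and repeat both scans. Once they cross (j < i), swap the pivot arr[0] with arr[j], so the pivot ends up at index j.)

Hoare-style two-pointer partition with pivot = 30:

Initial array: [30, 17, 10, 13, 27, 7, 40, 15, 23]

Pointers start at i = 1, j = 8.
i stops at index 6 (arr[6]=40 > 30), j stops at index 8 (arr[8]=23 <= 30): swap arr[6] and arr[8], array becomes [30, 17, 10, 13, 27, 7, 23, 15, 40]
i ends at 8, j ends at 7: the pointers have crossed (j < i), so scanning stops.

Swap pivot arr[0] with arr[7] to place pivot at position 7: [15, 17, 10, 13, 27, 7, 23, 30, 40]
Pivot position: 7

After partitioning with pivot 30, the array becomes [15, 17, 10, 13, 27, 7, 23, 30, 40]. The pivot is placed at index 7. All elements to the left of the pivot are <= 30, and all elements to the right are > 30.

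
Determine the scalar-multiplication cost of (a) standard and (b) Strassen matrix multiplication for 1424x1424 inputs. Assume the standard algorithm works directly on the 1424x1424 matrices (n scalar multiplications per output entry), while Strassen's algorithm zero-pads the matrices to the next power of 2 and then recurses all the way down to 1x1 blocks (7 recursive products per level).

Matrix multiplication for 1424x1424 matrices:

Strassen's algorithm requires power-of-2 dimensions. Pad 1424x1424 to 2048x2048 (next power of 2).

Standard algorithm: 1424^3 = 2887553024 multiplications
Strassen's algorithm: 7^(log2(2048)) = 7^11 = 1977326743 multiplications
Savings: 2887553024 - 1977326743 = 910226281 multiplications

Standard: 2887553024 multiplications (1424^3). Strassen: 1977326743 multiplications (7^11, after padding to 2048x2048). Strassen reduces 8 recursive multiplications to 7 at each level.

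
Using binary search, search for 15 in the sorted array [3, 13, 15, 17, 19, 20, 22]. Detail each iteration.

Binary search for 15 in [3, 13, 15, 17, 19, 20, 22]:

lo=0, hi=6, mid=3, arr[mid]=17 -> 17 > 15, search left half
lo=0, hi=2, mid=1, arr[mid]=13 -> 13 < 15, search right half
lo=2, hi=2, mid=2, arr[mid]=15 -> Found target at index 2!

Binary search finds 15 at index 2 after 3 comparisons. The search repeatedly halves the search space by comparing with the middle element.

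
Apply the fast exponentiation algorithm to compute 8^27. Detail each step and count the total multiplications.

Computing 8^27 by squaring (build up from 8^1; each line after the first costs one multiplication):

8^1 = 8
8^2 = (8^1)^2 = 8^2 = 64
8^3 = 8 * 8^2 = 8 * 64 = 512
8^6 = (8^3)^2 = 512^2 = 262144
8^12 = (8^6)^2 = 262144^2 = 68719476736
8^13 = 8 * 8^12 = 8 * 68719476736 = 549755813888
8^26 = (8^13)^2 = 549755813888^2 = 302231454903657293676544
8^27 = 8 * 8^26 = 8 * 302231454903657293676544 = 2417851639229258349412352

Result: 2417851639229258349412352
Multiplications needed: 7 (7 lines after 8^1)

8^27 = 2417851639229258349412352. Using exponentiation by squaring, this requires 7 multiplications. The key idea: if the exponent is even, square the half-power; if odd, multiply by the base once.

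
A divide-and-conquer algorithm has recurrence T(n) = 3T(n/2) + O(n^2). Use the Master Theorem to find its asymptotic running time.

Master Theorem for T(n) = 3T(n/2) + O(n^2):

a = 3, b = 2, c = 2
log_b(a) = log_2(3) = 1.5850

Case 3: c = 2 > log_2(3) = 1.5850
T(n) = O(n^2) = O(n^2)

For T(n) = 3T(n/2) + O(n^2): log_2(3) = 1.5850. This is Case 3 of the Master Theorem (c > log_b(a), work dominated by root), giving O(n^2).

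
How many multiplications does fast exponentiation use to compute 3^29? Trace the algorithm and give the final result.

Computing 3^29 by squaring (build up from 3^1; each line after the first costs one multiplication):

3^1 = 3
3^2 = (3^1)^2 = 3^2 = 9
3^3 = 3 * 3^2 = 3 * 9 = 27
3^6 = (3^3)^2 = 27^2 = 729
3^7 = 3 * 3^6 = 3 * 729 = 2187
3^14 = (3^7)^2 = 2187^2 = 4782969
3^28 = (3^14)^2 = 4782969^2 = 22876792454961
3^29 = 3 * 3^28 = 3 * 22876792454961 = 68630377364883

Result: 68630377364883
Multiplications needed: 7 (7 lines after 3^1)

3^29 = 68630377364883. Using exponentiation by squaring, this requires 7 multiplications. The key idea: if the exponent is even, square the half-power; if odd, multiply by the base once.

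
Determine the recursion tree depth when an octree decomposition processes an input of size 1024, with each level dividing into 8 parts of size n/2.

For divide and conquer with division factor 2:

Problem sizes at each level:
Level 0: 1024
Level 1: 512
Level 2: 256
Level 3: 128
Level 4: 64
Level 5: 32
Level 6: 16
Level 7: 8
Level 8: 4
Level 9: 2
Level 10: 1

The root is level 0 and the size-1 base case is level 10 (the tree spans levels 0 through 10, i.e. 11 levels counting the root), so the depth is the number of divisions: log_2(1024) = 10

The recursion tree depth is log_2(1024) = 10. At each level, the problem size is divided by 2, so it takes 10 divisions to reduce to a base case of size 1. The algorithm makes 8 recursive calls at each level.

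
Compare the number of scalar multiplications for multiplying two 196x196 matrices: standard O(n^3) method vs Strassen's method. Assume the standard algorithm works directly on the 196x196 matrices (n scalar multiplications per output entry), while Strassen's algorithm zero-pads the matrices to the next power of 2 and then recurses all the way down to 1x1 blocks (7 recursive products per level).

Matrix multiplication for 196x196 matrices:

Strassen's algorithm requires power-of-2 dimensions. Pad 196x196 to 256x256 (next power of 2).

Standard algorithm: 196^3 = 7529536 multiplications
Strassen's algorithm: 7^(log2(256)) = 7^8 = 5764801 multiplications
Savings: 7529536 - 5764801 = 1764735 multiplications

Standard: 7529536 multiplications (196^3). Strassen: 5764801 multiplications (7^8, after padding to 256x256). Strassen reduces 8 recursive multiplications to 7 at each level.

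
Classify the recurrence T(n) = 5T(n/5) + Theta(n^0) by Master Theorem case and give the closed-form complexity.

Master Theorem for T(n) = 5T(n/5) + O(n^0):

a = 5, b = 5, c = 0
log_b(a) = log_5(5) = 1.0000

Case 1: c = 0 < log_5(5) = 1.0000
T(n) = O(n^(log_5 5)) = O(n)

For T(n) = 5T(n/5) + O(n^0): log_5(5) = 1.0000. This is Case 1 of the Master Theorem (c < log_b(a), work dominated by leaves), giving O(n).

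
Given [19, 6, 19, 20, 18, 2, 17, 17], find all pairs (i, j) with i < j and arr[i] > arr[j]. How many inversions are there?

Finding inversions in [19, 6, 19, 20, 18, 2, 17, 17]:

(0, 1): arr[0]=19 > arr[1]=6
(0, 4): arr[0]=19 > arr[4]=18
(0, 5): arr[0]=19 > arr[5]=2
(0, 6): arr[0]=19 > arr[6]=17
(0, 7): arr[0]=19 > arr[7]=17
(1, 5): arr[1]=6 > arr[5]=2
(2, 4): arr[2]=19 > arr[4]=18
(2, 5): arr[2]=19 > arr[5]=2
(2, 6): arr[2]=19 > arr[6]=17
(2, 7): arr[2]=19 > arr[7]=17
(3, 4): arr[3]=20 > arr[4]=18
(3, 5): arr[3]=20 > arr[5]=2
(3, 6): arr[3]=20 > arr[6]=17
(3, 7): arr[3]=20 > arr[7]=17
(4, 5): arr[4]=18 > arr[5]=2
(4, 6): arr[4]=18 > arr[6]=17
(4, 7): arr[4]=18 > arr[7]=17

Total inversions: 17

The array has 17 inversion(s): (0,1), (0,4), (0,5), (0,6), (0,7), (1,5), (2,4), (2,5), (2,6), (2,7), (3,4), (3,5), (3,6), (3,7), (4,5), (4,6), (4,7). Each pair (i,j) satisfies i < j and arr[i] > arr[j].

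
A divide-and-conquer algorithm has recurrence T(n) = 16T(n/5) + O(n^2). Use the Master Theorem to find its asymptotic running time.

Master Theorem for T(n) = 16T(n/5) + O(n^2):

a = 16, b = 5, c = 2
log_b(a) = log_5(16) = 1.7227

Case 3: c = 2 > log_5(16) = 1.7227
T(n) = O(n^2) = O(n^2)

For T(n) = 16T(n/5) + O(n^2): log_5(16) = 1.7227. This is Case 3 of the Master Theorem (c > log_b(a), work dominated by root), giving O(n^2).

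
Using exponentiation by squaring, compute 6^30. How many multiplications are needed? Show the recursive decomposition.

Computing 6^30 by squaring (build up from 6^1; each line after the first costs one multiplication):

6^1 = 6
6^2 = (6^1)^2 = 6^2 = 36
6^3 = 6 * 6^2 = 6 * 36 = 216
6^6 = (6^3)^2 = 216^2 = 46656
6^7 = 6 * 6^6 = 6 * 46656 = 279936
6^14 = (6^7)^2 = 279936^2 = 78364164096
6^15 = 6 * 6^14 = 6 * 78364164096 = 470184984576
6^30 = (6^15)^2 = 470184984576^2 = 221073919720733357899776

Result: 221073919720733357899776
Multiplications needed: 7 (7 lines after 6^1)

6^30 = 221073919720733357899776. Using exponentiation by squaring, this requires 7 multiplications. The key idea: if the exponent is even, square the half-power; if odd, multiply by the base once.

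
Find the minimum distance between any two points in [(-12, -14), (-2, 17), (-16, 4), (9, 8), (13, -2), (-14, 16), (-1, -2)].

Computing all pairwise distances among 7 points:

d((-12, -14), (-2, 17)) = 32.573
d((-12, -14), (-16, 4)) = 18.4391
d((-12, -14), (9, 8)) = 30.4138
d((-12, -14), (13, -2)) = 27.7308
d((-12, -14), (-14, 16)) = 30.0666
d((-12, -14), (-1, -2)) = 16.2788
d((-2, 17), (-16, 4)) = 19.105
d((-2, 17), (9, 8)) = 14.2127
d((-2, 17), (13, -2)) = 24.2074
d((-2, 17), (-14, 16)) = 12.0416
d((-2, 17), (-1, -2)) = 19.0263
d((-16, 4), (9, 8)) = 25.318
d((-16, 4), (13, -2)) = 29.6142
d((-16, 4), (-14, 16)) = 12.1655
d((-16, 4), (-1, -2)) = 16.1555
d((9, 8), (13, -2)) = 10.7703 <-- minimum
d((9, 8), (-14, 16)) = 24.3516
d((9, 8), (-1, -2)) = 14.1421
d((13, -2), (-14, 16)) = 32.45
d((13, -2), (-1, -2)) = 14.0
d((-14, 16), (-1, -2)) = 22.2036

Closest pair: (9, 8) and (13, -2) with distance 10.7703

The closest pair is (9, 8) and (13, -2) with Euclidean distance 10.7703. For 7 points, brute-force pairwise comparison is shown above. For large n, the divide-and-conquer algorithm (sort by x, recurse on halves, check the dividing strip) achieves O(n log n).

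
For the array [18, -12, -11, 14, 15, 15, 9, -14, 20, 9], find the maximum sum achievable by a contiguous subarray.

Using Kadane's algorithm on [18, -12, -11, 14, 15, 15, 9, -14, 20, 9]:

Scanning through the array:
Position 1 (value -12): max_ending_here = 6, max_so_far = 18
Position 2 (value -11): max_ending_here = -5, max_so_far = 18
Position 3 (value 14): max_ending_here = 14, max_so_far = 18
Position 4 (value 15): max_ending_here = 29, max_so_far = 29
Position 5 (value 15): max_ending_here = 44, max_so_far = 44
Position 6 (value 9): max_ending_here = 53, max_so_far = 53
Position 7 (value -14): max_ending_here = 39, max_so_far = 53
Position 8 (value 20): max_ending_here = 59, max_so_far = 59
Position 9 (value 9): max_ending_here = 68, max_so_far = 68

Maximum subarray: [14, 15, 15, 9, -14, 20, 9]
Maximum sum: 68

The maximum subarray is [14, 15, 15, 9, -14, 20, 9] with sum 68. This subarray runs from index 3 to index 9.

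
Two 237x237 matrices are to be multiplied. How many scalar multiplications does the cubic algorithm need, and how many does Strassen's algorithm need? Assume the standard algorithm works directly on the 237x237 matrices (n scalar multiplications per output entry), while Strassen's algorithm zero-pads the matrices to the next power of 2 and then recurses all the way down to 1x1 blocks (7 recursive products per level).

Matrix multiplication for 237x237 matrices:

Strassen's algorithm requires power-of-2 dimensions. Pad 237x237 to 256x256 (next power of 2).

Standard algorithm: 237^3 = 13312053 multiplications
Strassen's algorithm: 7^(log2(256)) = 7^8 = 5764801 multiplications
Savings: 13312053 - 5764801 = 7547252 multiplications

Standard: 13312053 multiplications (237^3). Strassen: 5764801 multiplications (7^8, after padding to 256x256). Strassen reduces 8 recursive multiplications to 7 at each level.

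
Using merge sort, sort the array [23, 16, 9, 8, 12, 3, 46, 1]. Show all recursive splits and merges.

Merge sort trace:

Split: [23, 16, 9, 8, 12, 3, 46, 1] -> [23, 16, 9, 8] and [12, 3, 46, 1]
  Split: [23, 16, 9, 8] -> [23, 16] and [9, 8]
    Split: [23, 16] -> [23] and [16]
    Merge: [23] + [16] -> [16, 23]
    Split: [9, 8] -> [9] and [8]
    Merge: [9] + [8] -> [8, 9]
  Merge: [16, 23] + [8, 9] -> [8, 9, 16, 23]
  Split: [12, 3, 46, 1] -> [12, 3] and [46, 1]
    Split: [12, 3] -> [12] and [3]
    Merge: [12] + [3] -> [3, 12]
    Split: [46, 1] -> [46] and [1]
    Merge: [46] + [1] -> [1, 46]
  Merge: [3, 12] + [1, 46] -> [1, 3, 12, 46]
Merge: [8, 9, 16, 23] + [1, 3, 12, 46] -> [1, 3, 8, 9, 12, 16, 23, 46]

Final sorted array: [1, 3, 8, 9, 12, 16, 23, 46]

The merge sort proceeds by recursively splitting the array and merging sorted halves.
After all merges, the sorted array is [1, 3, 8, 9, 12, 16, 23, 46].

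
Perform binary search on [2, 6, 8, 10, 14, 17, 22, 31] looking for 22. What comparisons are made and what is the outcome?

Binary search for 22 in [2, 6, 8, 10, 14, 17, 22, 31]:

lo=0, hi=7, mid=3, arr[mid]=10 -> 10 < 22, search right half
lo=4, hi=7, mid=5, arr[mid]=17 -> 17 < 22, search right half
lo=6, hi=7, mid=6, arr[mid]=22 -> Found target at index 6!

Binary search finds 22 at index 6 after 3 comparisons. The search repeatedly halves the search space by comparing with the middle element.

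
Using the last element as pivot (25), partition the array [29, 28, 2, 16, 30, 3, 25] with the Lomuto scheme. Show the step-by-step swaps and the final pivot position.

Lomuto partition with pivot = 25:

Initial array: [29, 28, 2, 16, 30, 3, 25]

arr[0]=29 > 25: no swap
arr[1]=28 > 25: no swap
arr[2]=2 <= 25: swap with position 0, array becomes [2, 28, 29, 16, 30, 3, 25]
arr[3]=16 <= 25: swap with position 1, array becomes [2, 16, 29, 28, 30, 3, 25]
arr[4]=30 > 25: no swap
arr[5]=3 <= 25: swap with position 2, array becomes [2, 16, 3, 28, 30, 29, 25]

Place pivot at position 3: [2, 16, 3, 25, 30, 29, 28]
Pivot position: 3

After partitioning with pivot 25, the array becomes [2, 16, 3, 25, 30, 29, 28]. The pivot is placed at index 3. All elements to the left of the pivot are <= 25, and all elements to the right are > 25.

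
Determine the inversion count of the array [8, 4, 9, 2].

Finding inversions in [8, 4, 9, 2]:

(0, 1): arr[0]=8 > arr[1]=4
(0, 3): arr[0]=8 > arr[3]=2
(1, 3): arr[1]=4 > arr[3]=2
(2, 3): arr[2]=9 > arr[3]=2

Total inversions: 4

The array has 4 inversion(s): (0,1), (0,3), (1,3), (2,3). Each pair (i,j) satisfies i < j and arr[i] > arr[j].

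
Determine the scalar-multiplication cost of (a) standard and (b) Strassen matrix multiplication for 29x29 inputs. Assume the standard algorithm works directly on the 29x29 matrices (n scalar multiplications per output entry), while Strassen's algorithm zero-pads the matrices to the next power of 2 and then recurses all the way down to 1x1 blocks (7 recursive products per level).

Matrix multiplication for 29x29 matrices:

Strassen's algorithm requires power-of-2 dimensions. Pad 29x29 to 32x32 (next power of 2).

Standard algorithm: 29^3 = 24389 multiplications
Strassen's algorithm: 7^(log2(32)) = 7^5 = 16807 multiplications
Savings: 24389 - 16807 = 7582 multiplications

Standard: 24389 multiplications (29^3). Strassen: 16807 multiplications (7^5, after padding to 32x32). Strassen reduces 8 recursive multiplications to 7 at each level.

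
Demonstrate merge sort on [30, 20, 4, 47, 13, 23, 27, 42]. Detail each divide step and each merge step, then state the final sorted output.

Merge sort trace:

Split: [30, 20, 4, 47, 13, 23, 27, 42] -> [30, 20, 4, 47] and [13, 23, 27, 42]
  Split: [30, 20, 4, 47] -> [30, 20] and [4, 47]
    Split: [30, 20] -> [30] and [20]
    Merge: [30] + [20] -> [20, 30]
    Split: [4, 47] -> [4] and [47]
    Merge: [4] + [47] -> [4, 47]
  Merge: [20, 30] + [4, 47] -> [4, 20, 30, 47]
  Split: [13, 23, 27, 42] -> [13, 23] and [27, 42]
    Split: [13, 23] -> [13] and [23]
    Merge: [13] + [23] -> [13, 23]
    Split: [27, 42] -> [27] and [42]
    Merge: [27] + [42] -> [27, 42]
  Merge: [13, 23] + [27, 42] -> [13, 23, 27, 42]
Merge: [4, 20, 30, 47] + [13, 23, 27, 42] -> [4, 13, 20, 23, 27, 30, 42, 47]

Final sorted array: [4, 13, 20, 23, 27, 30, 42, 47]

The merge sort proceeds by recursively splitting the array and merging sorted halves.
After all merges, the sorted array is [4, 13, 20, 23, 27, 30, 42, 47].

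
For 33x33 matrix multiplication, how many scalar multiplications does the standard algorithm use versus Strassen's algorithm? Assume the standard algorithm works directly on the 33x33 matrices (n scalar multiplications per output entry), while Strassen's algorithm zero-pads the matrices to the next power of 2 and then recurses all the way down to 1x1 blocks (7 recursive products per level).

Matrix multiplication for 33x33 matrices:

Strassen's algorithm requires power-of-2 dimensions. Pad 33x33 to 64x64 (next power of 2).

Standard algorithm: 33^3 = 35937 multiplications
Strassen's algorithm: 7^(log2(64)) = 7^6 = 117649 multiplications
Difference: 35937 - 117649 = -81712 (Strassen uses MORE here due to padding overhead — for small or just-over-power-of-2 n, padding can outweigh the per-level savings)

Standard: 35937 multiplications (33^3). Strassen: 117649 multiplications (7^6, after padding to 64x64). Strassen reduces 8 recursive multiplications to 7 at each level.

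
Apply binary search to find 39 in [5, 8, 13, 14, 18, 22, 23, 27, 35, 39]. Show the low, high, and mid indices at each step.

Binary search for 39 in [5, 8, 13, 14, 18, 22, 23, 27, 35, 39]:

lo=0, hi=9, mid=4, arr[mid]=18 -> 18 < 39, search right half
lo=5, hi=9, mid=7, arr[mid]=27 -> 27 < 39, search right half
lo=8, hi=9, mid=8, arr[mid]=35 -> 35 < 39, search right half
lo=9, hi=9, mid=9, arr[mid]=39 -> Found target at index 9!

Binary search finds 39 at index 9 after 4 comparisons. The search repeatedly halves the search space by comparing with the middle element.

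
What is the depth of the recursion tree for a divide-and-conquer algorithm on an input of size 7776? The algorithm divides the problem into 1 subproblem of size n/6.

For divide and conquer with division factor 6:

Problem sizes at each level:
Level 0: 7776
Level 1: 1296
Level 2: 216
Level 3: 36
Level 4: 6
Level 5: 1

The root is level 0 and the size-1 base case is level 5 (the tree spans levels 0 through 5, i.e. 6 levels counting the root), so the depth is the number of divisions: log_6(7776) = 5

The recursion tree depth is log_6(7776) = 5. At each level, the problem size is divided by 6, so it takes 5 divisions to reduce to a base case of size 1. The algorithm makes 1 recursive call at each level.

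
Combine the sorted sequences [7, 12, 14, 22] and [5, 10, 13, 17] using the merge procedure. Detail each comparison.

Merging process:

Compare 7 vs 5: take 5 from right. Merged: [5]
Compare 7 vs 10: take 7 from left. Merged: [5, 7]
Compare 12 vs 10: take 10 from right. Merged: [5, 7, 10]
Compare 12 vs 13: take 12 from left. Merged: [5, 7, 10, 12]
Compare 14 vs 13: take 13 from right. Merged: [5, 7, 10, 12, 13]
Compare 14 vs 17: take 14 from left. Merged: [5, 7, 10, 12, 13, 14]
Compare 22 vs 17: take 17 from right. Merged: [5, 7, 10, 12, 13, 14, 17]
Append remaining from left: [22]. Merged: [5, 7, 10, 12, 13, 14, 17, 22]

Final merged array: [5, 7, 10, 12, 13, 14, 17, 22]
Total comparisons: 7

The merged array is [5, 7, 10, 12, 13, 14, 17, 22], requiring 7 comparisons. The merge step runs in O(n) time where n is the total number of elements.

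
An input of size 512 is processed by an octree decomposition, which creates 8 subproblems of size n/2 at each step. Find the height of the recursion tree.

For divide and conquer with division factor 2:

Problem sizes at each level:
Level 0: 512
Level 1: 256
Level 2: 128
Level 3: 64
Level 4: 32
Level 5: 16
Level 6: 8
Level 7: 4
Level 8: 2
Level 9: 1

The root is level 0 and the size-1 base case is level 9 (the tree spans levels 0 through 9, i.e. 10 levels counting the root), so the depth is the number of divisions: log_2(512) = 9

The recursion tree depth is log_2(512) = 9. At each level, the problem size is divided by 2, so it takes 9 divisions to reduce to a base case of size 1. The algorithm makes 8 recursive calls at each level.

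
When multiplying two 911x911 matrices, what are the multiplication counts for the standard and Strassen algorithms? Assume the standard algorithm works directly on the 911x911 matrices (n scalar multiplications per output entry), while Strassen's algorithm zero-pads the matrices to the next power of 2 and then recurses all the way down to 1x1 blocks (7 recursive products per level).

Matrix multiplication for 911x911 matrices:

Strassen's algorithm requires power-of-2 dimensions. Pad 911x911 to 1024x1024 (next power of 2).

Standard algorithm: 911^3 = 756058031 multiplications
Strassen's algorithm: 7^(log2(1024)) = 7^10 = 282475249 multiplications
Savings: 756058031 - 282475249 = 473582782 multiplications

Standard: 756058031 multiplications (911^3). Strassen: 282475249 multiplications (7^10, after padding to 1024x1024). Strassen reduces 8 recursive multiplications to 7 at each level.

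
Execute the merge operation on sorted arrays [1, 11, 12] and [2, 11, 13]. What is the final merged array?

Merging process:

Compare 1 vs 2: take 1 from left. Merged: [1]
Compare 11 vs 2: take 2 from right. Merged: [1, 2]
Compare 11 vs 11: take 11 from left. Merged: [1, 2, 11]
Compare 12 vs 11: take 11 from right. Merged: [1, 2, 11, 11]
Compare 12 vs 13: take 12 from left. Merged: [1, 2, 11, 11, 12]
Append remaining from right: [13]. Merged: [1, 2, 11, 11, 12, 13]

Final merged array: [1, 2, 11, 11, 12, 13]
Total comparisons: 5

The merged array is [1, 2, 11, 11, 12, 13], requiring 5 comparisons. The merge step runs in O(n) time where n is the total number of elements.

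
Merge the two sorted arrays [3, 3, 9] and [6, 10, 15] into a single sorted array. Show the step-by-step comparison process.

Merging process:

Compare 3 vs 6: take 3 from left. Merged: [3]
Compare 3 vs 6: take 3 from left. Merged: [3, 3]
Compare 9 vs 6: take 6 from right. Merged: [3, 3, 6]
Compare 9 vs 10: take 9 from left. Merged: [3, 3, 6, 9]
Append remaining from right: [10, 15]. Merged: [3, 3, 6, 9, 10, 15]

Final merged array: [3, 3, 6, 9, 10, 15]
Total comparisons: 4

The merged array is [3, 3, 6, 9, 10, 15], requiring 4 comparisons. The merge step runs in O(n) time where n is the total number of elements.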